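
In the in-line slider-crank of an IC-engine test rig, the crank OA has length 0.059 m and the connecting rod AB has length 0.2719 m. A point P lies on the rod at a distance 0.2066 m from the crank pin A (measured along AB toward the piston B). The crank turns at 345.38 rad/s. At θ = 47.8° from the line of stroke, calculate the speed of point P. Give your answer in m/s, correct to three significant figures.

ω = 345.4 rad/s.  Crank-pin speed |V_A| = rω = 20.377 m/s, perpendicular to OA.
Rod angle: sinφ = −(r/L) sinθ ⇒ φ = -9.250°; ω_rod = −rω cosθ/√(L²−r²sin²θ) = -51.005 rad/s.
V_P = V_A + ω_rod × AP, with AP = 0.2066 m along the rod.
Components: V_Px = −rω sinθ − a·ω_rod·sinφ = -16.79 m/s;  V_Py = rω cosθ + a·ω_rod·cosφ = +3.2873 m/s.
|V_P| = √(V_Px² + V_Py²) = 17.108 m/s.

17.1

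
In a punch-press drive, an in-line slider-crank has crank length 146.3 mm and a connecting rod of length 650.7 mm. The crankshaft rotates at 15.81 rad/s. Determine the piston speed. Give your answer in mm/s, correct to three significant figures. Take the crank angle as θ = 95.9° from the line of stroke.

2250

ω = 15.81 rad/s
For an in-line slider-crank, x = r cosθ + √(L² − r² sin²θ), so v = −rω sinθ·[1 + r cosθ/√(L² − r² sin²θ)].
With r = 0.1463 m, L = 0.6507 m, θ = 95.9°: √(L² − r² sin²θ) = 0.63422 m.
v = −0.1463·15.81·0.99470·[1 + 0.1463·-0.10279/0.63422] = -2.2462 m/s.
|v| = 2.2462 m/s = 2246.2 mm/s.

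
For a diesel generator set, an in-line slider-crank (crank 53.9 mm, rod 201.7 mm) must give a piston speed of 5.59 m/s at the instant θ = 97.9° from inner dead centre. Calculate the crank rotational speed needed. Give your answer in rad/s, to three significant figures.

For an in-line slider-crank, |v_piston| = rω|sinθ|·[1 + r cosθ/√(L² − r² sin²θ)].
With r = 0.0539 m, L = 0.2017 m, θ = 97.9°: the bracketed kinematic factor |dx/dθ| = 0.051355 m.
ω = v/|dx/dθ| = 5.59/0.051355 = 108.85 rad/s.

109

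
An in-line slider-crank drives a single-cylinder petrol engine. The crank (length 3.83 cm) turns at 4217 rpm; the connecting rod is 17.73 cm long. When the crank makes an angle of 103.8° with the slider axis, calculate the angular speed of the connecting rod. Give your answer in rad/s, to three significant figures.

ω = 441.6 rad/s (converted from 4217 rpm).
The rod makes angle φ with the slider axis where L sinφ = r sinθ; differentiating, L cosφ·φ̇ = r ω cosθ.
L cosφ = √(L² − r² sin²θ) = 0.17335 m.
|ω_rod| = r ω |cosθ| / √(L² − r² sin²θ) = 0.0383·441.6·0.23853/0.17335 = 23.273 rad/s.

23.3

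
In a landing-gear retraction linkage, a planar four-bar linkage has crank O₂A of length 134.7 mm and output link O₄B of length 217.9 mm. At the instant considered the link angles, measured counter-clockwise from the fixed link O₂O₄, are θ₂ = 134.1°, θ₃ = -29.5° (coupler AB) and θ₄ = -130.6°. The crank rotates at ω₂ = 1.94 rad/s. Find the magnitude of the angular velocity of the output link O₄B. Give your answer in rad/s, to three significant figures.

ω₂ = 1.94 rad/s
Differentiating the loop-closure r₂e^{iθ₂}+r₃e^{iθ₃}=r₁+r₄e^{iθ₄} gives r₂ω₂e^{iθ₂}+r₃ω₃e^{iθ₃}=r₄ω₄e^{iθ₄}.
Eliminating the other unknown: ω₄ = r₂ω₂ sin(θ₂−θ₃) / [r₄ sin(θ₄−θ₃)].
Numerator sine = +0.28234; denominator sine = -0.98129.
Result = 0.1347·1.94·(+0.28234) / (0.2179·(-0.98129)) = -0.34505 rad/s; magnitude 0.34505 rad/s.

0.345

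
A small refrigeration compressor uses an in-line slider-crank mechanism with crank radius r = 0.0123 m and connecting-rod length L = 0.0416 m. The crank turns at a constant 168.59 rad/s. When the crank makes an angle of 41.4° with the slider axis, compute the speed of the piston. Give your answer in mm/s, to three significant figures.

1680

ω = 168.6 rad/s
For an in-line slider-crank, x = r cosθ + √(L² − r² sin²θ), so v = −rω sinθ·[1 + r cosθ/√(L² − r² sin²θ)].
With r = 0.0123 m, L = 0.0416 m, θ = 41.4°: √(L² − r² sin²θ) = 0.040797 m.
v = −0.0123·168.6·0.66131·[1 + 0.0123·0.75011/0.040797] = -1.6815 m/s.
|v| = 1.6815 m/s = 1681.5 mm/s.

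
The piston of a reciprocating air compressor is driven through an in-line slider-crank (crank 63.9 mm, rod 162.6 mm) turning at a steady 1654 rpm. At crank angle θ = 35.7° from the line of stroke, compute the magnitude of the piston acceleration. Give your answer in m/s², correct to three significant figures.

1830

ω = 2π·1654/60 = 173.2 rad/s
x(θ) = r cosθ + √(L² − r² sin²θ); with ω constant, a = ω²·d²x/dθ².
d²x/dθ² = −r cosθ − r²(cos2θ)/√u − r⁴ sin²2θ/(4u^{3/2}),  u = L² − r² sin²θ = 0.0250483 m².
Substituting r = 0.0639 m, L = 0.1626 m, θ = 35.7°: d²x/dθ² = -0.061066 m.
a = ω²·d²x/dθ² = (173.2)²·(-0.061066) = -1832 m/s²;  |a| = 1832 m/s².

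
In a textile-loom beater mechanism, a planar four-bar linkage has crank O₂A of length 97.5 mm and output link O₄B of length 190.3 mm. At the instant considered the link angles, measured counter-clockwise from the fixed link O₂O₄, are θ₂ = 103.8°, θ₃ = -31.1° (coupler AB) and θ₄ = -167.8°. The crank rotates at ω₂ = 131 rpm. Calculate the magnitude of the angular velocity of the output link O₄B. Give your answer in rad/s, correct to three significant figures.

7.26

ω₂ = 13.72 rad/s (from 131 rpm).
Differentiating the loop-closure r₂e^{iθ₂}+r₃e^{iθ₃}=r₁+r₄e^{iθ₄} gives r₂ω₂e^{iθ₂}+r₃ω₃e^{iθ₃}=r₄ω₄e^{iθ₄}.
Eliminating the other unknown: ω₄ = r₂ω₂ sin(θ₂−θ₃) / [r₄ sin(θ₄−θ₃)].
Numerator sine = +0.70834; denominator sine = -0.68582.
Result = 0.0975·13.72·(+0.70834) / (0.1903·(-0.68582)) = -7.2594 rad/s; magnitude 7.2594 rad/s.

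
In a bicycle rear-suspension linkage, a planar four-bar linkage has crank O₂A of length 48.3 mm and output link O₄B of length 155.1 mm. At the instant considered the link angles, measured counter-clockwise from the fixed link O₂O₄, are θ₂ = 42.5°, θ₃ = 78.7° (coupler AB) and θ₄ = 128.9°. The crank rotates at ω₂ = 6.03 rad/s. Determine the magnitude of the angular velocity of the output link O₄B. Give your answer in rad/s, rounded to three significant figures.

ω₂ = 6.03 rad/s
Differentiating the loop-closure r₂e^{iθ₂}+r₃e^{iθ₃}=r₁+r₄e^{iθ₄} gives r₂ω₂e^{iθ₂}+r₃ω₃e^{iθ₃}=r₄ω₄e^{iθ₄}.
Eliminating the other unknown: ω₄ = r₂ω₂ sin(θ₂−θ₃) / [r₄ sin(θ₄−θ₃)].
Numerator sine = -0.59061; denominator sine = +0.76828.
Result = 0.0483·6.03·(-0.59061) / (0.1551·(+0.76828)) = -1.4435 rad/s; magnitude 1.4435 rad/s.

1.44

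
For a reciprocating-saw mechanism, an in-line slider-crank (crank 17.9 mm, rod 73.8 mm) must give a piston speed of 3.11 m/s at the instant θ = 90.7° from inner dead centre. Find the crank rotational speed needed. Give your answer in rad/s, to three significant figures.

For an in-line slider-crank, |v_piston| = rω|sinθ|·[1 + r cosθ/√(L² − r² sin²θ)].
With r = 0.0179 m, L = 0.0738 m, θ = 90.7°: the bracketed kinematic factor |dx/dθ| = 0.017844 m.
ω = v/|dx/dθ| = 3.11/0.017844 = 174.29 rad/s.

174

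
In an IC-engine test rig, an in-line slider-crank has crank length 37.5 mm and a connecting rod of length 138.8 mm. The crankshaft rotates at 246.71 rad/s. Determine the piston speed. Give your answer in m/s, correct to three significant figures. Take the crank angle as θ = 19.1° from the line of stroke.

ω = 246.7 rad/s
For an in-line slider-crank, x = r cosθ + √(L² − r² sin²θ), so v = −rω sinθ·[1 + r cosθ/√(L² − r² sin²θ)].
With r = 0.0375 m, L = 0.1388 m, θ = 19.1°: √(L² − r² sin²θ) = 0.13826 m.
v = −0.0375·246.7·0.32722·[1 + 0.0375·0.94495/0.13826] = -3.8032 m/s.
|v| = 3.8032 m/s.

3.80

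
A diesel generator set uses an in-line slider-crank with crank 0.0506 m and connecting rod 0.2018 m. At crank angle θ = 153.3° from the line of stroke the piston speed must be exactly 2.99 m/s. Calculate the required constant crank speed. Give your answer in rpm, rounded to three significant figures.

For an in-line slider-crank, |v_piston| = rω|sinθ|·[1 + r cosθ/√(L² − r² sin²θ)].
With r = 0.0506 m, L = 0.2018 m, θ = 153.3°: the bracketed kinematic factor |dx/dθ| = 0.01761 m.
ω = v/|dx/dθ| = 2.99/0.01761 = 169.79 rad/s.
N = 60ω/(2π) = 1621.4 rpm.

1620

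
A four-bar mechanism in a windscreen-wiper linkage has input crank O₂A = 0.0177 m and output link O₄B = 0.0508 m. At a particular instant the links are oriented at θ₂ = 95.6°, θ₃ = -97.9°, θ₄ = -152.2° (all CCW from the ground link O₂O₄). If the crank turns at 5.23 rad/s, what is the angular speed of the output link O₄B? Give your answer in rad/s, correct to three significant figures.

0.524

ω₂ = 5.23 rad/s
Differentiating the loop-closure r₂e^{iθ₂}+r₃e^{iθ₃}=r₁+r₄e^{iθ₄} gives r₂ω₂e^{iθ₂}+r₃ω₃e^{iθ₃}=r₄ω₄e^{iθ₄}.
Eliminating the other unknown: ω₄ = r₂ω₂ sin(θ₂−θ₃) / [r₄ sin(θ₄−θ₃)].
Numerator sine = -0.23345; denominator sine = -0.81208.
Result = 0.0177·5.23·(-0.23345) / (0.0508·(-0.81208)) = +0.52384 rad/s; magnitude 0.52384 rad/s.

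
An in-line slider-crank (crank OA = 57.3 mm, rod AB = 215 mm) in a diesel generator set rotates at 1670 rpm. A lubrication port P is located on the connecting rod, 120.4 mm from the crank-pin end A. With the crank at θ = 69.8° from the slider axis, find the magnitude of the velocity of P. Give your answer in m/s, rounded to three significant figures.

10.0

ω = 174.9 rad/s.  Crank-pin speed |V_A| = rω = 10.021 m/s, perpendicular to OA.
Rod angle: sinφ = −(r/L) sinθ ⇒ φ = -14.485°; ω_rod = −rω cosθ/√(L²−r²sin²θ) = -16.622 rad/s.
V_P = V_A + ω_rod × AP, with AP = 0.1204 m along the rod.
Components: V_Px = −rω sinθ − a·ω_rod·sinφ = -9.905 m/s;  V_Py = rω cosθ + a·ω_rod·cosφ = +1.5225 m/s.
|V_P| = √(V_Px² + V_Py²) = 10.021 m/s.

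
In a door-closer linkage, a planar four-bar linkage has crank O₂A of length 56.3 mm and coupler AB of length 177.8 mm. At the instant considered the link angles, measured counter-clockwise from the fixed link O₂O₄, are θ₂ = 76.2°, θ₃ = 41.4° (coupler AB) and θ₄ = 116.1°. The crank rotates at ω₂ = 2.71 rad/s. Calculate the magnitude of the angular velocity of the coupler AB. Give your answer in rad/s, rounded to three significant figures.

ω₂ = 2.71 rad/s
Differentiating the loop-closure r₂e^{iθ₂}+r₃e^{iθ₃}=r₁+r₄e^{iθ₄} gives r₂ω₂e^{iθ₂}+r₃ω₃e^{iθ₃}=r₄ω₄e^{iθ₄}.
Eliminating the other unknown: ω₃ = r₂ω₂ sin(θ₄−θ₂) / [r₃ sin(θ₃−θ₄)].
Numerator sine = +0.64145; denominator sine = -0.96456.
Result = 0.0563·2.71·(+0.64145) / (0.1778·(-0.96456)) = -0.57066 rad/s; magnitude 0.57066 rad/s.

0.571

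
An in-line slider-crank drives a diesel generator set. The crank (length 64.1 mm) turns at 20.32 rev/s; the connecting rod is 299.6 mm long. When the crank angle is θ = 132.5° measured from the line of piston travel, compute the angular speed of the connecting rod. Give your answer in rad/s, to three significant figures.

18.7

ω = 127.7 rad/s (converted from 20.32 rev/s).
The rod makes angle φ with the slider axis where L sinφ = r sinθ; differentiating, L cosφ·φ̇ = r ω cosθ.
L cosφ = √(L² − r² sin²θ) = 0.29585 m.
|ω_rod| = r ω |cosθ| / √(L² − r² sin²θ) = 0.0641·127.7·0.67559/0.29585 = 18.689 rad/s.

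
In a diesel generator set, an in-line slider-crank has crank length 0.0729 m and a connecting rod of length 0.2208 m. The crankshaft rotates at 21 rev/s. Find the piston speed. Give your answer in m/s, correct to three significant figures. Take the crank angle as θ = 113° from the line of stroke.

ω = 2π·21 = 131.9 rad/s
For an in-line slider-crank, x = r cosθ + √(L² − r² sin²θ), so v = −rω sinθ·[1 + r cosθ/√(L² − r² sin²θ)].
With r = 0.0729 m, L = 0.2208 m, θ = 113°: √(L² − r² sin²θ) = 0.21036 m.
v = −0.0729·131.9·0.92050·[1 + 0.0729·-0.39073/0.21036] = -7.6553 m/s.
|v| = 7.6553 m/s.

7.66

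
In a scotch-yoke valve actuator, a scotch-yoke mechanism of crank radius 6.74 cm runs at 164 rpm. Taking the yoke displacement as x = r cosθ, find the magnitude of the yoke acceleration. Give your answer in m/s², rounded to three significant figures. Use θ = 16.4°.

ω = 17.17 rad/s (from 164 rpm).
x = r cosθ ⇒ ẍ = −rω² cosθ (ω constant).
|a| = rω²|cosθ| = 0.0674·(17.17)²·|cos 16.4°| = 19.071 m/s².

19.1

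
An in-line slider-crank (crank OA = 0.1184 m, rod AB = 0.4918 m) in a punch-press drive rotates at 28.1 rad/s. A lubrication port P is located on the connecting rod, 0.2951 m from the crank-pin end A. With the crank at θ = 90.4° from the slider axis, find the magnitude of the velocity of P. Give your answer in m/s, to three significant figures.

ω = 28.1 rad/s.  Crank-pin speed |V_A| = rω = 3.327 m/s, perpendicular to OA.
Rod angle: sinφ = −(r/L) sinθ ⇒ φ = -13.930°; ω_rod = −rω cosθ/√(L²−r²sin²θ) = +0.04866 rad/s.
V_P = V_A + ω_rod × AP, with AP = 0.2951 m along the rod.
Components: V_Px = −rω sinθ − a·ω_rod·sinφ = -3.3235 m/s;  V_Py = rω cosθ + a·ω_rod·cosφ = -0.0092898 m/s.
|V_P| = √(V_Px² + V_Py²) = 3.3235 m/s.

3.32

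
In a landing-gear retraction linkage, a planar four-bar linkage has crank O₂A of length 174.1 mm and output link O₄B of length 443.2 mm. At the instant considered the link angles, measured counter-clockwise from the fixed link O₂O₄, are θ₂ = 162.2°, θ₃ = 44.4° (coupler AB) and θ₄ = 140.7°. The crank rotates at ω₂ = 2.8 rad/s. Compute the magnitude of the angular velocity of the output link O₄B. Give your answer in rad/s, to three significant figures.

0.979

ω₂ = 2.8 rad/s
Differentiating the loop-closure r₂e^{iθ₂}+r₃e^{iθ₃}=r₁+r₄e^{iθ₄} gives r₂ω₂e^{iθ₂}+r₃ω₃e^{iθ₃}=r₄ω₄e^{iθ₄}.
Eliminating the other unknown: ω₄ = r₂ω₂ sin(θ₂−θ₃) / [r₄ sin(θ₄−θ₃)].
Numerator sine = +0.88458; denominator sine = +0.99396.
Result = 0.1741·2.8·(+0.88458) / (0.4432·(+0.99396)) = +0.97887 rad/s; magnitude 0.97887 rad/s.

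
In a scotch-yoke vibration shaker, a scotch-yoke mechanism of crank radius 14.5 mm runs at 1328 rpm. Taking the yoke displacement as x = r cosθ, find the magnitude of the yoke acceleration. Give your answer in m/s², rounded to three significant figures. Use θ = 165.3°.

271

ω = 139.1 rad/s (from 1328 rpm).
x = r cosθ ⇒ ẍ = −rω² cosθ (ω constant).
|a| = rω²|cosθ| = 0.0145·(139.1)²·|cos 165.3°| = 271.25 m/s².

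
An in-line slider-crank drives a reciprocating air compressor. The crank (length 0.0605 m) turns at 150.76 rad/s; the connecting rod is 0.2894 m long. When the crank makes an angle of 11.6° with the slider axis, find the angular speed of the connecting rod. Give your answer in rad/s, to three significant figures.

ω = 150.8 rad/s
The rod makes angle φ with the slider axis where L sinφ = r sinθ; differentiating, L cosφ·φ̇ = r ω cosθ.
L cosφ = √(L² − r² sin²θ) = 0.28914 m.
|ω_rod| = r ω |cosθ| / √(L² − r² sin²θ) = 0.0605·150.8·0.97958/0.28914 = 30.9 rad/s.

30.9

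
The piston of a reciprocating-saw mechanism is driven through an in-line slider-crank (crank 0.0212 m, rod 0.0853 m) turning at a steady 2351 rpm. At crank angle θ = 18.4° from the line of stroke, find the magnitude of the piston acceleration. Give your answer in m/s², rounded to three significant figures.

1480

ω = 2π·2351/60 = 246.2 rad/s
x(θ) = r cosθ + √(L² − r² sin²θ); with ω constant, a = ω²·d²x/dθ².
d²x/dθ² = −r cosθ − r²(cos2θ)/√u − r⁴ sin²2θ/(4u^{3/2}),  u = L² − r² sin²θ = 0.00723131 m².
Substituting r = 0.0212 m, L = 0.0853 m, θ = 18.4°: d²x/dθ² = -0.024378 m.
a = ω²·d²x/dθ² = (246.2)²·(-0.024378) = -1477.6 m/s²;  |a| = 1477.6 m/s².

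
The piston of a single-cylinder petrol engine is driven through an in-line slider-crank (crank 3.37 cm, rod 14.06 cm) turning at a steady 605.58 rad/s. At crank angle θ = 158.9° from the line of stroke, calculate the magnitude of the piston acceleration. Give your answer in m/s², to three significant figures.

ω = 605.6 rad/s
x(θ) = r cosθ + √(L² − r² sin²θ); with ω constant, a = ω²·d²x/dθ².
d²x/dθ² = −r cosθ − r²(cos2θ)/√u − r⁴ sin²2θ/(4u^{3/2}),  u = L² − r² sin²θ = 0.0196212 m².
Substituting r = 0.0337 m, L = 0.1406 m, θ = 158.9°: d²x/dθ² = +0.025381 m.
a = ω²·d²x/dθ² = (605.6)²·(+0.025381) = +9308 m/s²;  |a| = 9308 m/s².

9310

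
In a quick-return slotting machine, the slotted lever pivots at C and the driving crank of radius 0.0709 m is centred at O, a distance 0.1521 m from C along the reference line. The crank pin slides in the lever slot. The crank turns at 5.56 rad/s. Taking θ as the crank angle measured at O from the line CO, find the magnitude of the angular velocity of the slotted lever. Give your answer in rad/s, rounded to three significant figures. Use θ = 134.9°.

1.11

ω = 5.56 rad/s
Crank pin A relative to C: A = (d + r cosθ, r sinθ); lever angle φ = atan2(r sinθ, d + r cosθ).
Differentiating tanφ: φ̇ = rω(d cosθ + r)/(d² + r² + 2dr cosθ).
d² + r² + 2dr cosθ = |CA|² = 0.0129371 m²;  d cosθ + r = -0.036463 m.
|ω_lever| = |0.0709·5.56·-0.036463| / 0.0129371 = 1.1111 rad/s.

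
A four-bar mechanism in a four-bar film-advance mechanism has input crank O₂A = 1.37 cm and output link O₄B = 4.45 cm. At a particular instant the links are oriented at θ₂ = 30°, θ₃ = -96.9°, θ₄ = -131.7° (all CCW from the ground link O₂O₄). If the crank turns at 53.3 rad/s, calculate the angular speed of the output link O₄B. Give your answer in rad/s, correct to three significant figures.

ω₂ = 53.3 rad/s
Differentiating the loop-closure r₂e^{iθ₂}+r₃e^{iθ₃}=r₁+r₄e^{iθ₄} gives r₂ω₂e^{iθ₂}+r₃ω₃e^{iθ₃}=r₄ω₄e^{iθ₄}.
Eliminating the other unknown: ω₄ = r₂ω₂ sin(θ₂−θ₃) / [r₄ sin(θ₄−θ₃)].
Numerator sine = +0.79968; denominator sine = -0.57071.
Result = 0.0137·53.3·(+0.79968) / (0.0445·(-0.57071)) = -22.993 rad/s; magnitude 22.993 rad/s.

23.0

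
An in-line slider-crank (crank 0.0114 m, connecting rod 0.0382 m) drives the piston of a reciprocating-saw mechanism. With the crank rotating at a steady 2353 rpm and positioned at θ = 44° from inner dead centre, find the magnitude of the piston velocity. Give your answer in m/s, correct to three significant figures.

2.38

ω = 2π·2353/60 = 246.4 rad/s
For an in-line slider-crank, x = r cosθ + √(L² − r² sin²θ), so v = −rω sinθ·[1 + r cosθ/√(L² − r² sin²θ)].
With r = 0.0114 m, L = 0.0382 m, θ = 44°: √(L² − r² sin²θ) = 0.03737 m.
v = −0.0114·246.4·0.69466·[1 + 0.0114·0.71934/0.03737] = -2.3795 m/s.
|v| = 2.3795 m/s.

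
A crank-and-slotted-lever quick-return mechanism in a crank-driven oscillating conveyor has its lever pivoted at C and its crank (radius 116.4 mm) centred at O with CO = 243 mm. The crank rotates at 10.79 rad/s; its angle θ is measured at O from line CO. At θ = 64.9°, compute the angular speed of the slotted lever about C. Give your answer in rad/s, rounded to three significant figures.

2.85

ω = 10.79 rad/s
Crank pin A relative to C: A = (d + r cosθ, r sinθ); lever angle φ = atan2(r sinθ, d + r cosθ).
Differentiating tanφ: φ̇ = rω(d cosθ + r)/(d² + r² + 2dr cosθ).
d² + r² + 2dr cosθ = |CA|² = 0.0965951 m²;  d cosθ + r = +0.21948 m.
|ω_lever| = |0.1164·10.79·+0.21948| / 0.0965951 = 2.8537 rad/s.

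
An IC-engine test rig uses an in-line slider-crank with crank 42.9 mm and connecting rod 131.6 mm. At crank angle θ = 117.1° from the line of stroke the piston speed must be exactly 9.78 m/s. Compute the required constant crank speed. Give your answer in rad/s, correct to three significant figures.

303

For an in-line slider-crank, |v_piston| = rω|sinθ|·[1 + r cosθ/√(L² − r² sin²θ)].
With r = 0.0429 m, L = 0.1316 m, θ = 117.1°: the bracketed kinematic factor |dx/dθ| = 0.032264 m.
ω = v/|dx/dθ| = 9.78/0.032264 = 303.13 rad/s.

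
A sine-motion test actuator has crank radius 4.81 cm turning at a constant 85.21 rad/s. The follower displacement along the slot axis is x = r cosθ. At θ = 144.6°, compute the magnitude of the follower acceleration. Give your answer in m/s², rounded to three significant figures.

285

ω = 85.21 rad/s
x = r cosθ ⇒ ẍ = −rω² cosθ (ω constant).
|a| = rω²|cosθ| = 0.0481·(85.21)²·|cos 144.6°| = 284.68 m/s².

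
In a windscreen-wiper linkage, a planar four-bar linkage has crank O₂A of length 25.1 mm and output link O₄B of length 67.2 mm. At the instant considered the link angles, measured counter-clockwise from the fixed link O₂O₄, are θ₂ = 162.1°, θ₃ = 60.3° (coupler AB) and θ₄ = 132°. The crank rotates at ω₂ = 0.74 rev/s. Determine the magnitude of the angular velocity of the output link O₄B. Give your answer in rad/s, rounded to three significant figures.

1.79

ω₂ = 4.65 rad/s (from 0.74 rev/s).
Differentiating the loop-closure r₂e^{iθ₂}+r₃e^{iθ₃}=r₁+r₄e^{iθ₄} gives r₂ω₂e^{iθ₂}+r₃ω₃e^{iθ₃}=r₄ω₄e^{iθ₄}.
Eliminating the other unknown: ω₄ = r₂ω₂ sin(θ₂−θ₃) / [r₄ sin(θ₄−θ₃)].
Numerator sine = +0.97887; denominator sine = +0.94943.
Result = 0.0251·4.65·(+0.97887) / (0.0672·(+0.94943)) = +1.7905 rad/s; magnitude 1.7905 rad/s.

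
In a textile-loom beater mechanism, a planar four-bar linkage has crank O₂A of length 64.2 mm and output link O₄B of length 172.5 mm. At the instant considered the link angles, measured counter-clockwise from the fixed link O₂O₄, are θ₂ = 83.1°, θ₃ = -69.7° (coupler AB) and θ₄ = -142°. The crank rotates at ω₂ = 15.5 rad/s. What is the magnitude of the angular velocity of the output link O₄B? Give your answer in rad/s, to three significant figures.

2.77

ω₂ = 15.5 rad/s
Differentiating the loop-closure r₂e^{iθ₂}+r₃e^{iθ₃}=r₁+r₄e^{iθ₄} gives r₂ω₂e^{iθ₂}+r₃ω₃e^{iθ₃}=r₄ω₄e^{iθ₄}.
Eliminating the other unknown: ω₄ = r₂ω₂ sin(θ₂−θ₃) / [r₄ sin(θ₄−θ₃)].
Numerator sine = +0.45710; denominator sine = -0.95266.
Result = 0.0642·15.5·(+0.45710) / (0.1725·(-0.95266)) = -2.7679 rad/s; magnitude 2.7679 rad/s.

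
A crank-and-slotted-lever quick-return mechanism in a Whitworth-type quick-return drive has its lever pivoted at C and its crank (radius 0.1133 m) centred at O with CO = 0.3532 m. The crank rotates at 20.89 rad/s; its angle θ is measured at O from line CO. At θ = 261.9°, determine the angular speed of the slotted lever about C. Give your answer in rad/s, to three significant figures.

1.19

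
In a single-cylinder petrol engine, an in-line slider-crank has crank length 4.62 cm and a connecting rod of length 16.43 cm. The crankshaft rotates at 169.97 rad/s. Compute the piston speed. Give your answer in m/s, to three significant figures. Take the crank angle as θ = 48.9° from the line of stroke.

ω = 170 rad/s
For an in-line slider-crank, x = r cosθ + √(L² − r² sin²θ), so v = −rω sinθ·[1 + r cosθ/√(L² − r² sin²θ)].
With r = 0.0462 m, L = 0.1643 m, θ = 48.9°: √(L² − r² sin²θ) = 0.16057 m.
v = −0.0462·170·0.75356·[1 + 0.0462·0.65738/0.16057] = -7.0367 m/s.
|v| = 7.0367 m/s.

7.04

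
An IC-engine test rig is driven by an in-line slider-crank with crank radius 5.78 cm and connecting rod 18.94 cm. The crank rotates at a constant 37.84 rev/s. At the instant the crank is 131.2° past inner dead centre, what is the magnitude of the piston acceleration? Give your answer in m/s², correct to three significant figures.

2260

ω = 2π·37.8 = 237.8 rad/s
x(θ) = r cosθ + √(L² − r² sin²θ); with ω constant, a = ω²·d²x/dθ².
d²x/dθ² = −r cosθ − r²(cos2θ)/√u − r⁴ sin²2θ/(4u^{3/2}),  u = L² − r² sin²θ = 0.033981 m².
Substituting r = 0.0578 m, L = 0.1894 m, θ = 131.2°: d²x/dθ² = +0.040032 m.
a = ω²·d²x/dθ² = (237.8)²·(+0.040032) = +2262.9 m/s²;  |a| = 2262.9 m/s².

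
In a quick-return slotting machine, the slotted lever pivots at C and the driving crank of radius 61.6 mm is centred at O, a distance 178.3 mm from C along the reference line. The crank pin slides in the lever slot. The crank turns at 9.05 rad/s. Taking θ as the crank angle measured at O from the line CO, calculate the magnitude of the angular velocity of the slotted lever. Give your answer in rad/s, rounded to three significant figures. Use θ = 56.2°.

ω = 9.05 rad/s
Crank pin A relative to C: A = (d + r cosθ, r sinθ); lever angle φ = atan2(r sinθ, d + r cosθ).
Differentiating tanφ: φ̇ = rω(d cosθ + r)/(d² + r² + 2dr cosθ).
d² + r² + 2dr cosθ = |CA|² = 0.0478054 m²;  d cosθ + r = +0.16079 m.
|ω_lever| = |0.0616·9.05·+0.16079| / 0.0478054 = 1.875 rad/s.

1.88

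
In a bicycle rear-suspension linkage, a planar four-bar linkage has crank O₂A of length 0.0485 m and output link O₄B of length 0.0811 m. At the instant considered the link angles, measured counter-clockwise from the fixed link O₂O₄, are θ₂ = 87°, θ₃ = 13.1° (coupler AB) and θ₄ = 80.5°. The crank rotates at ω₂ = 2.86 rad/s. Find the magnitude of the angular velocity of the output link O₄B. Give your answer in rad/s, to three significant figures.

ω₂ = 2.86 rad/s
Differentiating the loop-closure r₂e^{iθ₂}+r₃e^{iθ₃}=r₁+r₄e^{iθ₄} gives r₂ω₂e^{iθ₂}+r₃ω₃e^{iθ₃}=r₄ω₄e^{iθ₄}.
Eliminating the other unknown: ω₄ = r₂ω₂ sin(θ₂−θ₃) / [r₄ sin(θ₄−θ₃)].
Numerator sine = +0.96078; denominator sine = +0.92321.
Result = 0.0485·2.86·(+0.96078) / (0.0811·(+0.92321)) = +1.78 rad/s; magnitude 1.78 rad/s.

1.78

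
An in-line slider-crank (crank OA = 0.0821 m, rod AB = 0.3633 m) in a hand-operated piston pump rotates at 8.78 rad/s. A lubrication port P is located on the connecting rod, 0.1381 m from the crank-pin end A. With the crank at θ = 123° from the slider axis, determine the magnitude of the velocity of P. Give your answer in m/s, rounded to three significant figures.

ω = 8.78 rad/s.  Crank-pin speed |V_A| = rω = 0.72084 m/s, perpendicular to OA.
Rod angle: sinφ = −(r/L) sinθ ⇒ φ = -10.925°; ω_rod = −rω cosθ/√(L²−r²sin²θ) = +1.1006 rad/s.
V_P = V_A + ω_rod × AP, with AP = 0.1381 m along the rod.
Components: V_Px = −rω sinθ − a·ω_rod·sinφ = -0.57574 m/s;  V_Py = rω cosθ + a·ω_rod·cosφ = -0.24336 m/s.
|V_P| = √(V_Px² + V_Py²) = 0.62506 m/s.

0.625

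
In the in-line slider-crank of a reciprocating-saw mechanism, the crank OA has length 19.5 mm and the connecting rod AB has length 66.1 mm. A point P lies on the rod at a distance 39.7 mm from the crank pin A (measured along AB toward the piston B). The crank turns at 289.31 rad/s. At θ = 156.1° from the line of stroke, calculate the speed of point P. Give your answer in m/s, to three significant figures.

2.81

ω = 289.3 rad/s.  Crank-pin speed |V_A| = rω = 5.6415 m/s, perpendicular to OA.
Rod angle: sinφ = −(r/L) sinθ ⇒ φ = -6.864°; ω_rod = −rω cosθ/√(L²−r²sin²θ) = +78.594 rad/s.
V_P = V_A + ω_rod × AP, with AP = 0.0397 m along the rod.
Components: V_Px = −rω sinθ − a·ω_rod·sinφ = -1.9127 m/s;  V_Py = rω cosθ + a·ω_rod·cosφ = -2.06 m/s.
|V_P| = √(V_Px² + V_Py²) = 2.8111 m/s.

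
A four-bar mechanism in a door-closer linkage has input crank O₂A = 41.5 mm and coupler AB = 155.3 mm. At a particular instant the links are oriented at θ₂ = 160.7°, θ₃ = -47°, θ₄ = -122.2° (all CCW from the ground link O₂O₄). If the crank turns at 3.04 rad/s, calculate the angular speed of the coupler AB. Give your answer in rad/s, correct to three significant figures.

ω₂ = 3.04 rad/s
Differentiating the loop-closure r₂e^{iθ₂}+r₃e^{iθ₃}=r₁+r₄e^{iθ₄} gives r₂ω₂e^{iθ₂}+r₃ω₃e^{iθ₃}=r₄ω₄e^{iθ₄}.
Eliminating the other unknown: ω₃ = r₂ω₂ sin(θ₄−θ₂) / [r₃ sin(θ₃−θ₄)].
Numerator sine = +0.97476; denominator sine = +0.96682.
Result = 0.0415·3.04·(+0.97476) / (0.1553·(+0.96682)) = +0.81903 rad/s; magnitude 0.81903 rad/s.

0.819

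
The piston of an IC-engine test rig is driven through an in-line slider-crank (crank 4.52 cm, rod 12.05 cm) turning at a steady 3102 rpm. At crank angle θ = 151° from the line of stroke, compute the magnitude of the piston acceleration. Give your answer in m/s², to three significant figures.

ω = 2π·3102/60 = 324.8 rad/s
x(θ) = r cosθ + √(L² − r² sin²θ); with ω constant, a = ω²·d²x/dθ².
d²x/dθ² = −r cosθ − r²(cos2θ)/√u − r⁴ sin²2θ/(4u^{3/2}),  u = L² − r² sin²θ = 0.0140401 m².
Substituting r = 0.0452 m, L = 0.1205 m, θ = 151°: d²x/dθ² = +0.029945 m.
a = ω²·d²x/dθ² = (324.8)²·(+0.029945) = +3159.8 m/s²;  |a| = 3159.8 m/s².

3160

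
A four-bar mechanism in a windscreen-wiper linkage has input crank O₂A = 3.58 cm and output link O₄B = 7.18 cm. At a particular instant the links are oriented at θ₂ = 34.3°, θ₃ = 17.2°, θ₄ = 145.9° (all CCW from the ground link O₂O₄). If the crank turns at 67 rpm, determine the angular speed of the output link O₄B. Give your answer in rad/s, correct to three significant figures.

ω₂ = 7.016 rad/s (from 67 rpm).
Differentiating the loop-closure r₂e^{iθ₂}+r₃e^{iθ₃}=r₁+r₄e^{iθ₄} gives r₂ω₂e^{iθ₂}+r₃ω₃e^{iθ₃}=r₄ω₄e^{iθ₄}.
Eliminating the other unknown: ω₄ = r₂ω₂ sin(θ₂−θ₃) / [r₄ sin(θ₄−θ₃)].
Numerator sine = +0.29404; denominator sine = +0.78043.
Result = 0.0358·7.016·(+0.29404) / (0.0718·(+0.78043)) = +1.3181 rad/s; magnitude 1.3181 rad/s.

1.32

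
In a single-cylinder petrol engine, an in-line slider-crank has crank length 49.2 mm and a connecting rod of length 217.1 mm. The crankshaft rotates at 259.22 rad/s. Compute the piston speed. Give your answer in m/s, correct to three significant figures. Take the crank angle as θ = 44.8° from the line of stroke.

10.5

ω = 259.2 rad/s
For an in-line slider-crank, x = r cosθ + √(L² − r² sin²θ), so v = −rω sinθ·[1 + r cosθ/√(L² − r² sin²θ)].
With r = 0.0492 m, L = 0.2171 m, θ = 44.8°: √(L² − r² sin²θ) = 0.21431 m.
v = −0.0492·259.2·0.70463·[1 + 0.0492·0.70957/0.21431] = -10.451 m/s.
|v| = 10.451 m/s.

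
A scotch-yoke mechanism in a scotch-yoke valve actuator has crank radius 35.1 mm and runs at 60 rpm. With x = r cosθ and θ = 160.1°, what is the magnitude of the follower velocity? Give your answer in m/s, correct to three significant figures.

ω = 6.283 rad/s (from 60 rpm).
x = r cosθ ⇒ ẋ = −rω sinθ.
|v| = rω|sinθ| = 0.0351·6.283·|sin 160.1°| = 0.075067 m/s.

0.0751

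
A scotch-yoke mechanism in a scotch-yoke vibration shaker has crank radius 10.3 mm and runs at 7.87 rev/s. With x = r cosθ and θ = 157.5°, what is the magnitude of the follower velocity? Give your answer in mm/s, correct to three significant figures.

ω = 49.45 rad/s (from 7.87 rev/s).
x = r cosθ ⇒ ẋ = −rω sinθ.
|v| = rω|sinθ| = 0.0103·49.45·|sin 157.5°| = 0.19491 m/s = 194.91 mm/s.

195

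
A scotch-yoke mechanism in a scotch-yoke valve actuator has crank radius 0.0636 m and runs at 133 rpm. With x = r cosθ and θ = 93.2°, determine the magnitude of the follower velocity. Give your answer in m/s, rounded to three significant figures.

0.884

ω = 13.93 rad/s (from 133 rpm).
x = r cosθ ⇒ ẋ = −rω sinθ.
|v| = rω|sinθ| = 0.0636·13.93·|sin 93.2°| = 0.88442 m/s.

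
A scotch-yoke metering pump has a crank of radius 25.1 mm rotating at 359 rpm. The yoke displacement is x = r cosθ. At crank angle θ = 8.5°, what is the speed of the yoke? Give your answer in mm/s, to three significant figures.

ω = 37.59 rad/s (from 359 rpm).
x = r cosθ ⇒ ẋ = −rω sinθ.
|v| = rω|sinθ| = 0.0251·37.59·|sin 8.5°| = 0.13948 m/s = 139.48 mm/s.

139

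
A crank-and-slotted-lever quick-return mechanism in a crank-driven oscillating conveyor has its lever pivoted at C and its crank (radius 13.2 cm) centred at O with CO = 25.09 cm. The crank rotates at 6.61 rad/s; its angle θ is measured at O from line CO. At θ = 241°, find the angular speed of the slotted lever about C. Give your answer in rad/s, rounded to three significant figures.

0.187

ω = 6.61 rad/s
Crank pin A relative to C: A = (d + r cosθ, r sinθ); lever angle φ = atan2(r sinθ, d + r cosθ).
Differentiating tanφ: φ̇ = rω(d cosθ + r)/(d² + r² + 2dr cosθ).
d² + r² + 2dr cosθ = |CA|² = 0.0482622 m²;  d cosθ + r = +0.010361 m.
|ω_lever| = |0.132·6.61·+0.010361| / 0.0482622 = 0.18732 rad/s.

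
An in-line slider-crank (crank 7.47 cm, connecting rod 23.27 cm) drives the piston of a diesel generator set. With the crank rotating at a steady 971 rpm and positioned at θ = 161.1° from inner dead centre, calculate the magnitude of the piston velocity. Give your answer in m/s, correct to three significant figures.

ω = 2π·971/60 = 101.7 rad/s
For an in-line slider-crank, x = r cosθ + √(L² − r² sin²θ), so v = −rω sinθ·[1 + r cosθ/√(L² − r² sin²θ)].
With r = 0.0747 m, L = 0.2327 m, θ = 161.1°: √(L² − r² sin²θ) = 0.23144 m.
v = −0.0747·101.7·0.32392·[1 + 0.0747·-0.94609/0.23144] = -1.7091 m/s.
|v| = 1.7091 m/s.

1.71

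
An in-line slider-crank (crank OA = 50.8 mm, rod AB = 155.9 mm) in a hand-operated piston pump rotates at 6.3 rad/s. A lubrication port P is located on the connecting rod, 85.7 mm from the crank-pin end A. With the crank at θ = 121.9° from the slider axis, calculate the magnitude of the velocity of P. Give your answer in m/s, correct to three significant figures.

0.257

ω = 6.3 rad/s.  Crank-pin speed |V_A| = rω = 0.32004 m/s, perpendicular to OA.
Rod angle: sinφ = −(r/L) sinθ ⇒ φ = -16.060°; ω_rod = −rω cosθ/√(L²−r²sin²θ) = +1.1289 rad/s.
V_P = V_A + ω_rod × AP, with AP = 0.0857 m along the rod.
Components: V_Px = −rω sinθ − a·ω_rod·sinφ = -0.24494 m/s;  V_Py = rω cosθ + a·ω_rod·cosφ = -0.076153 m/s.
|V_P| = √(V_Px² + V_Py²) = 0.25651 m/s.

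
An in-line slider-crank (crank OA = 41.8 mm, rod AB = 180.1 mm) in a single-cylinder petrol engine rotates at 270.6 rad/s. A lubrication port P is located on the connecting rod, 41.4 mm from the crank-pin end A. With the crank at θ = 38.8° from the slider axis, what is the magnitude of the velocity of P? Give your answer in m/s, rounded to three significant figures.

10.0

ω = 270.6 rad/s.  Crank-pin speed |V_A| = rω = 11.311 m/s, perpendicular to OA.
Rod angle: sinφ = −(r/L) sinθ ⇒ φ = -8.362°; ω_rod = −rω cosθ/√(L²−r²sin²θ) = -49.472 rad/s.
V_P = V_A + ω_rod × AP, with AP = 0.0414 m along the rod.
Components: V_Px = −rω sinθ − a·ω_rod·sinφ = -7.3854 m/s;  V_Py = rω cosθ + a·ω_rod·cosφ = +6.7888 m/s.
|V_P| = √(V_Px² + V_Py²) = 10.032 m/s.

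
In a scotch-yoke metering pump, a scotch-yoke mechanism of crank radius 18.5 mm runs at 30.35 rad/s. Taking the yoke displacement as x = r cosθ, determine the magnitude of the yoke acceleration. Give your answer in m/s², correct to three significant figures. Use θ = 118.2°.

8.05

ω = 30.35 rad/s
x = r cosθ ⇒ ẍ = −rω² cosθ (ω constant).
|a| = rω²|cosθ| = 0.0185·(30.35)²·|cos 118.2°| = 8.0526 m/s².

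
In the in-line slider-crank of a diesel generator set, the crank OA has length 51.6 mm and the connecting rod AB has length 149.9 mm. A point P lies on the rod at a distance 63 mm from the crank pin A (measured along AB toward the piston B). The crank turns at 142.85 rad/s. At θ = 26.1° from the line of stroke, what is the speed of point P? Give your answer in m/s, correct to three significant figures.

5.31

ω = 142.8 rad/s.  Crank-pin speed |V_A| = rω = 7.3711 m/s, perpendicular to OA.
Rod angle: sinφ = −(r/L) sinθ ⇒ φ = -8.710°; ω_rod = −rω cosθ/√(L²−r²sin²θ) = -44.674 rad/s.
V_P = V_A + ω_rod × AP, with AP = 0.063 m along the rod.
Components: V_Px = −rω sinθ − a·ω_rod·sinφ = -3.669 m/s;  V_Py = rω cosθ + a·ω_rod·cosφ = +3.8374 m/s.
|V_P| = √(V_Px² + V_Py²) = 5.3092 m/s.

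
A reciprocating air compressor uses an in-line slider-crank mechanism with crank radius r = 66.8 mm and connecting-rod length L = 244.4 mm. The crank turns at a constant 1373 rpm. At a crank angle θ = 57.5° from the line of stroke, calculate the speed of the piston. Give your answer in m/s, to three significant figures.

9.32

ω = 2π·1373/60 = 143.8 rad/s
For an in-line slider-crank, x = r cosθ + √(L² − r² sin²θ), so v = −rω sinθ·[1 + r cosθ/√(L² − r² sin²θ)].
With r = 0.0668 m, L = 0.2444 m, θ = 57.5°: √(L² − r² sin²θ) = 0.23782 m.
v = −0.0668·143.8·0.84339·[1 + 0.0668·0.53730/0.23782] = -9.3229 m/s.
|v| = 9.3229 m/s.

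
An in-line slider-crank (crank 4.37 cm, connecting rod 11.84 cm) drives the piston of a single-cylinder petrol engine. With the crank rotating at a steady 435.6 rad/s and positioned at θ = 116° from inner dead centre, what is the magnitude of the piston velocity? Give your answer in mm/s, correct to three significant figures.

ω = 435.6 rad/s
For an in-line slider-crank, x = r cosθ + √(L² − r² sin²θ), so v = −rω sinθ·[1 + r cosθ/√(L² − r² sin²θ)].
With r = 0.0437 m, L = 0.1184 m, θ = 116°: √(L² − r² sin²θ) = 0.1117 m.
v = −0.0437·435.6·0.89879·[1 + 0.0437·-0.43837/0.1117] = -14.175 m/s.
|v| = 14.175 m/s = 14175 mm/s.

14200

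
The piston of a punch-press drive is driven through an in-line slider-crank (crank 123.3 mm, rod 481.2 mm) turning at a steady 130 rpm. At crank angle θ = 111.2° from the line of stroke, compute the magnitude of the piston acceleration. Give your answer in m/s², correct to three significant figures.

ω = 2π·130/60 = 13.61 rad/s
x(θ) = r cosθ + √(L² − r² sin²θ); with ω constant, a = ω²·d²x/dθ².
d²x/dθ² = −r cosθ − r²(cos2θ)/√u − r⁴ sin²2θ/(4u^{3/2}),  u = L² − r² sin²θ = 0.218339 m².
Substituting r = 0.1233 m, L = 0.4812 m, θ = 111.2°: d²x/dθ² = +0.068357 m.
a = ω²·d²x/dθ² = (13.61)²·(+0.068357) = +12.669 m/s²;  |a| = 12.669 m/s².

12.7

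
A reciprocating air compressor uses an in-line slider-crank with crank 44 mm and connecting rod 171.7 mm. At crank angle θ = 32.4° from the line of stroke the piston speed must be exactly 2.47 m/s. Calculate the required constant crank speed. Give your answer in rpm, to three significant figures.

821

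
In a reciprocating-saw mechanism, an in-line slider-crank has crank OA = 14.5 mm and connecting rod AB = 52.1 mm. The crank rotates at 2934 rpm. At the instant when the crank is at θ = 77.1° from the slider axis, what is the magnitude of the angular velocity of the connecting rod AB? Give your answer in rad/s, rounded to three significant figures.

ω = 307.2 rad/s (converted from 2934 rpm).
The rod makes angle φ with the slider axis where L sinφ = r sinθ; differentiating, L cosφ·φ̇ = r ω cosθ.
L cosφ = √(L² − r² sin²θ) = 0.050146 m.
|ω_rod| = r ω |cosθ| / √(L² − r² sin²θ) = 0.0145·307.2·0.22325/0.050146 = 19.834 rad/s.

19.8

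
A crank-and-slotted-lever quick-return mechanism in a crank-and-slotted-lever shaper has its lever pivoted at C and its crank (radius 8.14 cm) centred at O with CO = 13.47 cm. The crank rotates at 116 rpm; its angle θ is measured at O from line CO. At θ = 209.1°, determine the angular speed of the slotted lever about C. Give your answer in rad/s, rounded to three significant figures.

6.40

ω = 12.15 rad/s (from 116 rpm).
Crank pin A relative to C: A = (d + r cosθ, r sinθ); lever angle φ = atan2(r sinθ, d + r cosθ).
Differentiating tanφ: φ̇ = rω(d cosθ + r)/(d² + r² + 2dr cosθ).
d² + r² + 2dr cosθ = |CA|² = 0.00560896 m²;  d cosθ + r = -0.036297 m.
|ω_lever| = |0.0814·12.15·-0.036297| / 0.00560896 = 6.3988 rad/s.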